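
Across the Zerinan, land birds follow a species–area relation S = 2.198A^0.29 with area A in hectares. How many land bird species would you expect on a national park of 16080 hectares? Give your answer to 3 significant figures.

36.5

S = 2.198 × 16080^0.29 = 2.198 × 16.59 ≈ 36.46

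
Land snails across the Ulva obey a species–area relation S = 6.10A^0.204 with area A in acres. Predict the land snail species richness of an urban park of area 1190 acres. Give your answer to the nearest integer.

26 species

S = 6.1 × 1190^0.204
ln S = ln 6.1 + 0.204 × ln 1190 = 1.8083 + 0.204 × 7.0817 = 3.2530
S = e^3.2530 ≈ 25.87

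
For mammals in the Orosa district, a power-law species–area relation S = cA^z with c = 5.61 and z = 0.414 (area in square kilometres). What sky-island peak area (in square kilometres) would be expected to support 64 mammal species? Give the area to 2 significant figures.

360 square kilometres

64 = 5.61 × A^0.414  ⇒  A^0.414 = 64/5.61 = 11.41
ln A = ln(11.41) / 0.414 = 2.4343 / 0.414 = 5.8800
A = e^5.8800 ≈ 357.8 square kilometres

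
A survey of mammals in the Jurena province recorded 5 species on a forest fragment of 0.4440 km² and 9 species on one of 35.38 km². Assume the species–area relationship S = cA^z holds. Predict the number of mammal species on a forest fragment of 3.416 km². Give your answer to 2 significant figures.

6.6

z = ln(9/5) / ln(35.38/0.444) = 0.5878 / 4.3781 = 0.1343
c = 5 / 0.444^0.1343 = 5 / 0.8967 = 5.576
S₃ = 5.576 × 3.416^0.1343 = 5.576 × 1.179 ≈ 6.576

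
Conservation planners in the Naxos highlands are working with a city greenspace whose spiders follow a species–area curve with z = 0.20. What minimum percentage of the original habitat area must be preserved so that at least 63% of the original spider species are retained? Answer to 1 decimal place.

Need (A_new/A_old)^0.2 = 0.63, so A_new/A_old = 0.63^(1/0.2) = 0.63^5
ln(A_new/A_old) = ln 0.63 / 0.2 = -0.4620 / 0.2 = -2.3102
A_new/A_old = e^-2.3102 ≈ 0.09924

9.9%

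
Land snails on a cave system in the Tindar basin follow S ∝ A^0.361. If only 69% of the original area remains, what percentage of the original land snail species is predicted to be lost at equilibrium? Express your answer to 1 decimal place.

12.5%

S_new/S_old = (A_new/A_old)^z = 0.69^0.361
= exp(0.361 × ln 0.69) = exp(0.361 × -0.3711) = exp(-0.1340) ≈ 0.8746
Fraction lost = 1 − 0.8746 = 0.1254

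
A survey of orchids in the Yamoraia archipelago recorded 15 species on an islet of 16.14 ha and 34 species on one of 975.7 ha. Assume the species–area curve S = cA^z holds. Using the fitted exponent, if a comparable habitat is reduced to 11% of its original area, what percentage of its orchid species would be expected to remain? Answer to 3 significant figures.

z = ln(34/15) / ln(975.7/16.14) = 0.8183 / 4.1019 = 0.1995
S_new/S_old = (A_new/A_old)^z = 0.11^0.1995 = exp(0.1995 × -2.2073) = 0.6438

64.4%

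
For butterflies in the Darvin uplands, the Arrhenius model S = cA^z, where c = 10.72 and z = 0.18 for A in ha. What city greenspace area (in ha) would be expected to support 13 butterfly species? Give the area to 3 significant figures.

13 = 10.72 × A^0.18  ⇒  A^0.18 = 13/10.72 = 1.213
ln A = ln(1.213) / 0.18 = 0.1928 / 0.18 = 1.0713
A = e^1.0713 ≈ 2.919 ha

2.92 ha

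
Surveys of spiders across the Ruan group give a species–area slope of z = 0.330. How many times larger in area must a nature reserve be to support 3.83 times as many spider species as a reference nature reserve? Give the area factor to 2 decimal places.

58.52

(A₂/A₁)^0.33 = 3.83, so A₂/A₁ = 3.83^(1/0.33) = 3.83^3.03
ln(A₂/A₁) = ln 3.83 / 0.33 = 1.3429 / 0.33 = 4.0693
A₂/A₁ = e^4.0693 ≈ 58.52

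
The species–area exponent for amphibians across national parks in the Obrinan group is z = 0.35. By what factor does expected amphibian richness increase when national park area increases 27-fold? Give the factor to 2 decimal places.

S₂/S₁ = (A₂/A₁)^z = 27^0.35
ln(S₂/S₁) = 0.35 × ln 27 = 0.35 × 3.2958 = 1.1535
S₂/S₁ = e^1.1535 ≈ 3.169

3.17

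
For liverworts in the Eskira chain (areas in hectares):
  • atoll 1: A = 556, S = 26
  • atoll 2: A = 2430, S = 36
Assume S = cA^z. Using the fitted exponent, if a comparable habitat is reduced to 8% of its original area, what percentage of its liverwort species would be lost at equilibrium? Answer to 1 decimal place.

42.7%

z = ln(36/26) / ln(2430/556) = 0.3254 / 1.4749 = 0.2206
S_new/S_old = (A_new/A_old)^z = 0.08^0.2206 = exp(0.2206 × -2.5257) = 0.5728
Fraction lost = 1 − 0.5728 = 0.4272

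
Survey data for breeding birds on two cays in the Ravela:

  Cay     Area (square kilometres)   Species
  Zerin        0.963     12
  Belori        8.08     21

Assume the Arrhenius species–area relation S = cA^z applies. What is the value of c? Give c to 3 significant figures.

z = ln(S₂/S₁) / ln(A₂/A₁) = ln(21/12) / ln(8.08/0.963) = 0.5596 / 2.1271 = 0.2631
c = S₁ / A₁^z = 12 / 0.963^0.2631 = 12 / 0.9901 = 12.12

12.1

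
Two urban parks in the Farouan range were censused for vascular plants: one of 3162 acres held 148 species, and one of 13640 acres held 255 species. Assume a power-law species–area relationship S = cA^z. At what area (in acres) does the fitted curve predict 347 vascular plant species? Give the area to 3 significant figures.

z = ln(255/148) / ln(13640/3162) = 0.5441 / 1.4618 = 0.3722
c = 148 / 3162^0.3722 = 148 / 20.07 = 7.373
A = (347/7.373)^(1/0.3722) ⇒ ln A = ln(47.06)/0.3722 = 10.3485
A = e^10.3485 ≈ 31210 acres

31200 acres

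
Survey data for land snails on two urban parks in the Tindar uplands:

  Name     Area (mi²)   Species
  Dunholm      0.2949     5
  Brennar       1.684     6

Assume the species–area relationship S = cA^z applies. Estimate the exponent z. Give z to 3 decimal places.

Taking logs: ln S = ln c + z ln A, so z = (ln S₂ − ln S₁)/(ln A₂ − ln A₁).
z = ln(6/5) / ln(1.684/0.2949) = ln(1.2) / ln(5.71) = 0.1823 / 1.7423 = 0.1046

0.105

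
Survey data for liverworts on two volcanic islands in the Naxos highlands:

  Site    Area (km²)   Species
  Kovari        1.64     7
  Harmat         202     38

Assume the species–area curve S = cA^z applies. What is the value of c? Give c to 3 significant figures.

z = ln(S₂/S₁) / ln(A₂/A₁) = ln(38/7) / ln(202/1.64) = 1.6917 / 4.8136 = 0.3514
c = S₁ / A₁^z = 7 / 1.64^0.3514 = 7 / 1.19 = 5.883

5.88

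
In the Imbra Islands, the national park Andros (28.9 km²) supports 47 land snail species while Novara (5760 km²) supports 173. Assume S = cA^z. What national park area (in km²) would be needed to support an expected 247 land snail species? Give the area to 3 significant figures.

24500 km²

z = ln(173/47) / ln(5760/28.9) = 1.3031 / 5.2949 = 0.2461
c = 47 / 28.9^0.2461 = 47 / 2.288 = 20.54
A = (247/20.54)^(1/0.2461) ⇒ ln A = ln(12.03)/0.2461 = 10.1056
A = e^10.1056 ≈ 24479 km²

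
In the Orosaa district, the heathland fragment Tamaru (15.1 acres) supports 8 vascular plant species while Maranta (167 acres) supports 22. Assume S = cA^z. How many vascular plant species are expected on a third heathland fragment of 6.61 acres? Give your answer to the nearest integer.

6

z = ln(22/8) / ln(167/15.1) = 1.0116 / 2.4033 = 0.4209
c = 8 / 15.1^0.4209 = 8 / 3.135 = 2.552
S₃ = 2.552 × 6.61^0.4209 = 2.552 × 2.214 ≈ 5.65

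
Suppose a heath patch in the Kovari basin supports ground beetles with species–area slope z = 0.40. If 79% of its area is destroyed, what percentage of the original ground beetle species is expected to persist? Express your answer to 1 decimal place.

53.6%

S_new/S_old = (A_new/A_old)^z = 0.21^0.4
= exp(0.4 × ln 0.21) = exp(0.4 × -1.5606) = exp(-0.6243) ≈ 0.5357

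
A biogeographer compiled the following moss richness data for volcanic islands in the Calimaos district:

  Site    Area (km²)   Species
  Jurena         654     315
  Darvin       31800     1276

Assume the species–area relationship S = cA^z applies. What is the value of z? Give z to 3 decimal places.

Taking logs: ln S = ln c + z ln A, so z = (ln S₂ − ln S₁)/(ln A₂ − ln A₁).
z = ln(1276/315) / ln(31800/654) = ln(4.051) / ln(48.62) = 1.3989 / 3.8841 = 0.3602

0.360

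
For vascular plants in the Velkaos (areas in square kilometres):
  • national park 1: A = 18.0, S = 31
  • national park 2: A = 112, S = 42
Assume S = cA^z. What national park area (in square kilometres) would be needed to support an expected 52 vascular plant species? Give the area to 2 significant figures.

z = ln(42/31) / ln(112/18) = 0.3037 / 1.8281 = 0.1661
c = 31 / 18^0.1661 = 31 / 1.616 = 19.18
A = (52/19.18)^(1/0.1661) ⇒ ln A = ln(2.711)/0.1661 = 6.0042
A = e^6.0042 ≈ 405.1 square kilometres

410 square kilometres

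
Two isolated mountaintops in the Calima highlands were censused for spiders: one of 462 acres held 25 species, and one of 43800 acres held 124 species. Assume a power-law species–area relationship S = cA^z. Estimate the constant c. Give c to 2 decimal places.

2.89

z = ln(S₂/S₁) / ln(A₂/A₁) = ln(124/25) / ln(43800/462) = 1.6014 / 4.5518 = 0.3518
c = S₁ / A₁^z = 25 / 462^0.3518 = 25 / 8.659 = 2.887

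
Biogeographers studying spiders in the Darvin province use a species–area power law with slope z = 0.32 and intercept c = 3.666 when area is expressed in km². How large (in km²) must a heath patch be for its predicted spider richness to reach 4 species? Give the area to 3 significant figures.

4 = 3.666 × A^0.32  ⇒  A^0.32 = 4/3.666 = 1.091
ln A = ln(1.091) / 0.32 = 0.0872 / 0.32 = 0.2725
A = e^0.2725 ≈ 1.313 km²

1.31 km²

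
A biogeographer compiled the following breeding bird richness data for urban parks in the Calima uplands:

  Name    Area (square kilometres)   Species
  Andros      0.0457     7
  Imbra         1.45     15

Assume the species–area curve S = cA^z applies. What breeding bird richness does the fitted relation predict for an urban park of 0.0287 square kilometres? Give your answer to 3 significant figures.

z = ln(15/7) / ln(1.45/0.0457) = 0.7621 / 3.4572 = 0.2204
c = 7 / 0.0457^0.2204 = 7 / 0.5065 = 13.82
S₃ = 13.82 × 0.0287^0.2204 = 13.82 × 0.4571 ≈ 6.318

6.32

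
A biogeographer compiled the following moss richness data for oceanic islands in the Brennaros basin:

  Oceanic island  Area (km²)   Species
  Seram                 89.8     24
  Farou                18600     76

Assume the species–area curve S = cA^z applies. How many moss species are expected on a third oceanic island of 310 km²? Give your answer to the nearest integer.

31

z = ln(76/24) / ln(18600/89.8) = 1.1527 / 5.3333 = 0.2161
c = 24 / 89.8^0.2161 = 24 / 2.643 = 9.079
S₃ = 9.079 × 310^0.2161 = 9.079 × 3.455 ≈ 31.37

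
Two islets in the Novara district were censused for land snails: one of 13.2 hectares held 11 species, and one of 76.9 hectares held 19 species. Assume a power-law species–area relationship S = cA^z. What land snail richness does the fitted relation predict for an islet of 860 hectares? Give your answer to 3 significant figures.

z = ln(19/11) / ln(76.9/13.2) = 0.5465 / 1.7623 = 0.3101
c = 11 / 13.2^0.3101 = 11 / 2.226 = 4.942
S₃ = 4.942 × 860^0.3101 = 4.942 × 8.13 ≈ 40.17

40.2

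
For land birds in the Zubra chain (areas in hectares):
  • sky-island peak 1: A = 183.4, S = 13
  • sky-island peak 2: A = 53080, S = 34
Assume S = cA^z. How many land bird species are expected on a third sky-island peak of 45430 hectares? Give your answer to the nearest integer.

33

z = ln(34/13) / ln(53080/183.4) = 0.9614 / 5.6679 = 0.1696
c = 13 / 183.4^0.1696 = 13 / 2.421 = 5.371
S₃ = 5.371 × 45430^0.1696 = 5.371 × 6.166 ≈ 33.11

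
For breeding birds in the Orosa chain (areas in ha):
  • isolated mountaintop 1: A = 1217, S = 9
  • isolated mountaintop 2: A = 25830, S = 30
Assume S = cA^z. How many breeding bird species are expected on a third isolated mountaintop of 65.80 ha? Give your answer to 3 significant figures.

2.85

z = ln(30/9) / ln(25830/1217) = 1.2040 / 3.0551 = 0.3941
c = 9 / 1217^0.3941 = 9 / 16.44 = 0.5475
S₃ = 0.5475 × 65.8^0.3941 = 0.5475 × 5.206 ≈ 2.85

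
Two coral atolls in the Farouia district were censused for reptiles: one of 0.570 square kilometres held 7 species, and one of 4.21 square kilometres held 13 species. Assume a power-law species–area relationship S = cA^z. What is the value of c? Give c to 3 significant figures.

z = ln(S₂/S₁) / ln(A₂/A₁) = ln(13/7) / ln(4.21/0.57) = 0.6190 / 1.9996 = 0.3096
c = S₁ / A₁^z = 7 / 0.57^0.3096 = 7 / 0.8403 = 8.331

8.33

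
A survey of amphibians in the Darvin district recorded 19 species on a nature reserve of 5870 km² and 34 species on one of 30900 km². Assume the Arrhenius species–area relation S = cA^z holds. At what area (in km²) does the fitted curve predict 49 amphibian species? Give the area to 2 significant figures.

88000 km²

z = ln(34/19) / ln(30900/5870) = 0.5819 / 1.6609 = 0.3504
c = 19 / 5870^0.3504 = 19 / 20.91 = 0.9086
A = (49/0.9086)^(1/0.3504) ⇒ ln A = ln(53.93)/0.3504 = 11.3816
A = e^11.3816 ≈ 87693 km²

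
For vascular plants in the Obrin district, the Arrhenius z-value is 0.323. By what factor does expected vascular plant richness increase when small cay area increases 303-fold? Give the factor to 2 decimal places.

6.33

S₂/S₁ = (A₂/A₁)^z = 303^0.323
ln(S₂/S₁) = 0.323 × ln 303 = 0.323 × 5.7137 = 1.8455
S₂/S₁ = e^1.8455 ≈ 6.331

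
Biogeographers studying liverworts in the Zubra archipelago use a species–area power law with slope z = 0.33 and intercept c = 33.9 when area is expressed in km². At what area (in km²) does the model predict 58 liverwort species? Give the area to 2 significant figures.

58 = 33.9 × A^0.33  ⇒  A^0.33 = 58/33.9 = 1.711
ln A = ln(1.711) / 0.33 = 0.5370 / 0.33 = 1.6274
A = e^1.6274 ≈ 5.09 km²

5.1 km²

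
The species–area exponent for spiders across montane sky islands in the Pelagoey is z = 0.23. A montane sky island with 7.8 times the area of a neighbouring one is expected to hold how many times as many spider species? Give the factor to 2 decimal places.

1.60

S₂/S₁ = (A₂/A₁)^z = 7.8^0.23
ln(S₂/S₁) = 0.23 × ln 7.8 = 0.23 × 2.0541 = 0.4724
S₂/S₁ = e^0.4724 ≈ 1.604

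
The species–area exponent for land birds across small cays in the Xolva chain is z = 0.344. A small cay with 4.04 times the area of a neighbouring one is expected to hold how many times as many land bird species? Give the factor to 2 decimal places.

S₂/S₁ = (A₂/A₁)^z = 4.04^0.344
ln(S₂/S₁) = 0.344 × ln 4.04 = 0.344 × 1.3962 = 0.4803
S₂/S₁ = e^0.4803 ≈ 1.617

1.62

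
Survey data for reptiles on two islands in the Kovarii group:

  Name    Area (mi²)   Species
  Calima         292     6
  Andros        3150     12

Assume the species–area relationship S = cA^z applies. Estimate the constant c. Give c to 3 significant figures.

z = ln(S₂/S₁) / ln(A₂/A₁) = ln(12/6) / ln(3150/292) = 0.6931 / 2.3784 = 0.2914
c = S₁ / A₁^z = 6 / 292^0.2914 = 6 / 5.23 = 1.147

1.15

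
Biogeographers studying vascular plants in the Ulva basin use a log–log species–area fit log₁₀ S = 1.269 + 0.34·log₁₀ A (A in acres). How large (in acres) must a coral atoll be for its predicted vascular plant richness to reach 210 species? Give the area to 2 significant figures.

1300 acres

210 = 18.58 × A^0.34  ⇒  A^0.34 = 210/18.58 = 11.3
ln A = ln(11.3) / 0.34 = 2.4251 / 0.34 = 7.1327
A = e^7.1327 ≈ 1252 acres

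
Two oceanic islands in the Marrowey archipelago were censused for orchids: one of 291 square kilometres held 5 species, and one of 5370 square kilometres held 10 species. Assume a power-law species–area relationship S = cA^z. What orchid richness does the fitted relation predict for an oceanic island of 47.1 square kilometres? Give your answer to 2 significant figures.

3.2

z = ln(10/5) / ln(5370/291) = 0.6931 / 2.9153 = 0.2378
c = 5 / 291^0.2378 = 5 / 3.853 = 1.298
S₃ = 1.298 × 47.1^0.2378 = 1.298 × 2.499 ≈ 3.243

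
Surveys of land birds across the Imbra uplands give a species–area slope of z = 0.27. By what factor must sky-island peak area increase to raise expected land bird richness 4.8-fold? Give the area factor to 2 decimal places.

333.52

(A₂/A₁)^0.27 = 4.8, so A₂/A₁ = 4.8^(1/0.27) = 4.8^3.704
ln(A₂/A₁) = ln 4.8 / 0.27 = 1.5686 / 0.27 = 5.8097
A₂/A₁ = e^5.8097 ≈ 333.5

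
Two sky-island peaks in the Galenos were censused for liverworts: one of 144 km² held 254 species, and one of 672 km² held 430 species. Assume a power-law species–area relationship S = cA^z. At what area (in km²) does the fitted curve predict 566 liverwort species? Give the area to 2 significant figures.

1500 km²

z = ln(430/254) / ln(672/144) = 0.5265 / 1.5404 = 0.3418
c = 254 / 144^0.3418 = 254 / 5.465 = 46.47
A = (566/46.47)^(1/0.3418) ⇒ ln A = ln(12.18)/0.3418 = 7.3144
A = e^7.3144 ≈ 1502 km²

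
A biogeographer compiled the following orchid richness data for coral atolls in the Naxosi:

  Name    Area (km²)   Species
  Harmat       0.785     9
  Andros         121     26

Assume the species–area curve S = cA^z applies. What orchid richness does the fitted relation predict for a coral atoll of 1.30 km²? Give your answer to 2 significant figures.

10

z = ln(26/9) / ln(121/0.785) = 1.0609 / 5.0379 = 0.2106
c = 9 / 0.785^0.2106 = 9 / 0.9503 = 9.471
S₃ = 9.471 × 1.3^0.2106 = 9.471 × 1.057 ≈ 10.01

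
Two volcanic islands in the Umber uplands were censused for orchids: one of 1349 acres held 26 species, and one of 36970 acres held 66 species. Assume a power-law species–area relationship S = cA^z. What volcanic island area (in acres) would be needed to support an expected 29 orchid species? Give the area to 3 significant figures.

1990 acres

z = ln(66/26) / ln(36970/1349) = 0.9316 / 3.3107 = 0.2814
c = 26 / 1349^0.2814 = 26 / 7.598 = 3.422
A = (29/3.422)^(1/0.2814) ⇒ ln A = ln(8.475)/0.2814 = 7.5952
A = e^7.5952 ≈ 1989 acres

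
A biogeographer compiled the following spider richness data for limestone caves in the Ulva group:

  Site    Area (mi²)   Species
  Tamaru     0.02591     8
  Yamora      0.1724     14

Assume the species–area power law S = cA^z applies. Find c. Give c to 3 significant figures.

23.5

z = ln(S₂/S₁) / ln(A₂/A₁) = ln(14/8) / ln(0.1724/0.02591) = 0.5596 / 1.8952 = 0.2953
c = S₁ / A₁^z = 8 / 0.02591^0.2953 = 8 / 0.34 = 23.53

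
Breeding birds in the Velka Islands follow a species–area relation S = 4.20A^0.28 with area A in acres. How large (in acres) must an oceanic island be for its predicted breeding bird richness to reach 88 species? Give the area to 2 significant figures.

52000 acres

88 = 4.2 × A^0.28  ⇒  A^0.28 = 88/4.2 = 20.95
ln A = ln(20.95) / 0.28 = 3.0423 / 0.28 = 10.8652
A = e^10.8652 ≈ 52323 acres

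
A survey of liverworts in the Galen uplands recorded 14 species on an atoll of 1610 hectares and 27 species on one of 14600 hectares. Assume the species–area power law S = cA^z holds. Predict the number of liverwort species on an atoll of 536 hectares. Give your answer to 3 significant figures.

10.1

z = ln(27/14) / ln(14600/1610) = 0.6568 / 2.2048 = 0.2979
c = 14 / 1610^0.2979 = 14 / 9.021 = 1.552
S₃ = 1.552 × 536^0.2979 = 1.552 × 6.501 ≈ 10.09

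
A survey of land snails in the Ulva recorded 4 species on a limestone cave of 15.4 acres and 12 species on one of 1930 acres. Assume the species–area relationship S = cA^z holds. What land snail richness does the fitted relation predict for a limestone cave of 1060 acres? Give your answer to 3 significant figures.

10.5

z = ln(12/4) / ln(1930/15.4) = 1.0986 / 4.8309 = 0.2274
c = 4 / 15.4^0.2274 = 4 / 1.862 = 2.148
S₃ = 2.148 × 1060^0.2274 = 2.148 × 4.875 ≈ 10.47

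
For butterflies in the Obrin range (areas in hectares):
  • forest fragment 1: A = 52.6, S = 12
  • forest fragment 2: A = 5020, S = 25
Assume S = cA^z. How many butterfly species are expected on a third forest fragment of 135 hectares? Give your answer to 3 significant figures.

z = ln(25/12) / ln(5020/52.6) = 0.7340 / 4.5585 = 0.1610
c = 12 / 52.6^0.1610 = 12 / 1.893 = 6.34
S₃ = 6.34 × 135^0.1610 = 6.34 × 2.203 ≈ 13.97

14.0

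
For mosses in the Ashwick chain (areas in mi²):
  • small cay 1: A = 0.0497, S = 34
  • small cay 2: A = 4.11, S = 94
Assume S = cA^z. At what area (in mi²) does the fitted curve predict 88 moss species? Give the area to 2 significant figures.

z = ln(94/34) / ln(4.11/0.0497) = 1.0169 / 4.4152 = 0.2303
c = 34 / 0.0497^0.2303 = 34 / 0.5009 = 67.88
A = (88/67.88)^(1/0.2303) ⇒ ln A = ln(1.296)/0.2303 = 1.1271
A = e^1.1271 ≈ 3.087 mi²

3.1 mi²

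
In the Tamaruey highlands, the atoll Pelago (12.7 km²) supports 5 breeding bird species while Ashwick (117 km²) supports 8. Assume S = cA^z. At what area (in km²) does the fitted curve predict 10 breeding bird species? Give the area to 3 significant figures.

336 km²

z = ln(8/5) / ln(117/12.7) = 0.4700 / 2.2206 = 0.2117
c = 5 / 12.7^0.2117 = 5 / 1.712 = 2.92
A = (10/2.92)^(1/0.2117) ⇒ ln A = ln(3.425)/0.2117 = 5.8164
A = e^5.8164 ≈ 335.8 km²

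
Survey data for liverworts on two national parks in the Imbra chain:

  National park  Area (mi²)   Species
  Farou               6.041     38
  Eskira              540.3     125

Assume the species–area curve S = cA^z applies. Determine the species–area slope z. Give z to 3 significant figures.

Taking logs: ln S = ln c + z ln A, so z = (ln S₂ − ln S₁)/(ln A₂ − ln A₁).
z = ln(125/38) / ln(540.3/6.041) = ln(3.289) / ln(89.44) = 1.1907 / 4.4936 = 0.2650

0.265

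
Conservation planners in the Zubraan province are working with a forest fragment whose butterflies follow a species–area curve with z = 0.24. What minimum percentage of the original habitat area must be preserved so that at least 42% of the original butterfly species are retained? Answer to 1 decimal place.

2.7%

Need (A_new/A_old)^0.24 = 0.42, so A_new/A_old = 0.42^(1/0.24) = 0.42^4.167
ln(A_new/A_old) = ln 0.42 / 0.24 = -0.8675 / 0.24 = -3.6146
A_new/A_old = e^-3.6146 ≈ 0.02693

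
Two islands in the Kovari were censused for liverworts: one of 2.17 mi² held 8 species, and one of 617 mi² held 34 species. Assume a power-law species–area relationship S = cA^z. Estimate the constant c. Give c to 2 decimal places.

z = ln(S₂/S₁) / ln(A₂/A₁) = ln(34/8) / ln(617/2.17) = 1.4469 / 5.6501 = 0.2561
c = S₁ / A₁^z = 8 / 2.17^0.2561 = 8 / 1.219 = 6.56

6.56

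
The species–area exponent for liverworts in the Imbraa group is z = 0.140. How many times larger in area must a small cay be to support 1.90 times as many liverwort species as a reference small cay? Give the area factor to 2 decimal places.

(A₂/A₁)^0.14 = 1.9, so A₂/A₁ = 1.9^(1/0.14) = 1.9^7.143
ln(A₂/A₁) = ln 1.9 / 0.14 = 0.6419 / 0.14 = 4.5847
A₂/A₁ = e^4.5847 ≈ 97.97

97.97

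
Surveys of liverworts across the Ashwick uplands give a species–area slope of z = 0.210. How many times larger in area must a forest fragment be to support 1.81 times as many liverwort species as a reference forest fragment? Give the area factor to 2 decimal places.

16.87

(A₂/A₁)^0.21 = 1.81, so A₂/A₁ = 1.81^(1/0.21) = 1.81^4.762
ln(A₂/A₁) = ln 1.81 / 0.21 = 0.5933 / 0.21 = 2.8254
A₂/A₁ = e^2.8254 ≈ 16.87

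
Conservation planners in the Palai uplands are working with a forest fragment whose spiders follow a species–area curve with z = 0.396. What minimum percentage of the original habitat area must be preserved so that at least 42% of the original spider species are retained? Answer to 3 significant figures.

Need (A_new/A_old)^0.396 = 0.42, so A_new/A_old = 0.42^(1/0.396) = 0.42^2.525
ln(A_new/A_old) = ln 0.42 / 0.396 = -0.8675 / 0.396 = -2.1907
A_new/A_old = e^-2.1907 ≈ 0.1118

11.2%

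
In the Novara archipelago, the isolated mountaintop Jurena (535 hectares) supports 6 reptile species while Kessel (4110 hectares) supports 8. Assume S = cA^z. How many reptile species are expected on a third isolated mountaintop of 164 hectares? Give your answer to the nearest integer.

5

z = ln(8/6) / ln(4110/535) = 0.2877 / 2.0389 = 0.1411
c = 6 / 535^0.1411 = 6 / 2.426 = 2.473
S₃ = 2.473 × 164^0.1411 = 2.473 × 2.054 ≈ 5.078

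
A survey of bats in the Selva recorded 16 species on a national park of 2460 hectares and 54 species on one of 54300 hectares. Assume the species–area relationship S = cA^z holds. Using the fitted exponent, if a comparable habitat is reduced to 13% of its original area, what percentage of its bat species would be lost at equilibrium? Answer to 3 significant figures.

z = ln(54/16) / ln(54300/2460) = 1.2164 / 3.0944 = 0.3931
S_new/S_old = (A_new/A_old)^z = 0.13^0.3931 = exp(0.3931 × -2.0402) = 0.4484
Fraction lost = 1 − 0.4484 = 0.5516

55.2%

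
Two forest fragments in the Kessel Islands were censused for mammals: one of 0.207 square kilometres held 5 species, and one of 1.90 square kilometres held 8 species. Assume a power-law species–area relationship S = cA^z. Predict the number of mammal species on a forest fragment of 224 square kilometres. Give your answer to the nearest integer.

22

z = ln(8/5) / ln(1.9/0.207) = 0.4700 / 2.2169 = 0.2120
c = 5 / 0.207^0.2120 = 5 / 0.7161 = 6.982
S₃ = 6.982 × 224^0.2120 = 6.982 × 3.15 ≈ 21.99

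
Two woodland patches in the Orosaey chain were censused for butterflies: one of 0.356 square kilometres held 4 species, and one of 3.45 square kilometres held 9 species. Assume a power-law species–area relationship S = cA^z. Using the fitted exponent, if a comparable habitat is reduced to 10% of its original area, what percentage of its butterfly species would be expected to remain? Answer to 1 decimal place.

43.9%

z = ln(9/4) / ln(3.45/0.356) = 0.8109 / 2.2712 = 0.3570
S_new/S_old = (A_new/A_old)^z = 0.1^0.3570 = exp(0.3570 × -2.3026) = 0.4395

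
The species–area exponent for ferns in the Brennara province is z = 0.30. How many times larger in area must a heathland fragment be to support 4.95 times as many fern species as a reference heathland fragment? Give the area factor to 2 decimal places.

(A₂/A₁)^0.3 = 4.95, so A₂/A₁ = 4.95^(1/0.3) = 4.95^3.333
ln(A₂/A₁) = ln 4.95 / 0.3 = 1.5994 / 0.3 = 5.3313
A₂/A₁ = e^5.3313 ≈ 206.7

206.70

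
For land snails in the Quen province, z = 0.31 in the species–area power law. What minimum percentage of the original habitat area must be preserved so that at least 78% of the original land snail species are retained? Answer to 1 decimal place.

44.9%

Need (A_new/A_old)^0.31 = 0.78, so A_new/A_old = 0.78^(1/0.31) = 0.78^3.226
ln(A_new/A_old) = ln 0.78 / 0.31 = -0.2485 / 0.31 = -0.8015
A_new/A_old = e^-0.8015 ≈ 0.4487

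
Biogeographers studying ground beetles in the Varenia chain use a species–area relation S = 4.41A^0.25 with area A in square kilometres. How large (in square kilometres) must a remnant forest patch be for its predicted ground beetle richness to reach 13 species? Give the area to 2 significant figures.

76 square kilometres

13 = 4.41 × A^0.25  ⇒  A^0.25 = 13/4.41 = 2.948
ln A = ln(2.948) / 0.25 = 1.0811 / 0.25 = 4.3243
A = e^4.3243 ≈ 75.51 square kilometres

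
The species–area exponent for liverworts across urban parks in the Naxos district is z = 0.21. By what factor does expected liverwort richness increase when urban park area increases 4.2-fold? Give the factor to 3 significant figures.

1.35

S₂/S₁ = (A₂/A₁)^z = 4.2^0.21
ln(S₂/S₁) = 0.21 × ln 4.2 = 0.21 × 1.4351 = 0.3014
S₂/S₁ = e^0.3014 ≈ 1.352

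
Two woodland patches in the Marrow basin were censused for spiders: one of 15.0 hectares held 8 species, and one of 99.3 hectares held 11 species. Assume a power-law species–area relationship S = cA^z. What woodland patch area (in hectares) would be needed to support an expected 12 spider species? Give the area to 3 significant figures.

166 hectares

z = ln(11/8) / ln(99.3/15) = 0.3185 / 1.8901 = 0.1685
c = 8 / 15^0.1685 = 8 / 1.578 = 5.069
A = (12/5.069)^(1/0.1685) ⇒ ln A = ln(2.367)/0.1685 = 5.1146
A = e^5.1146 ≈ 166.4 hectares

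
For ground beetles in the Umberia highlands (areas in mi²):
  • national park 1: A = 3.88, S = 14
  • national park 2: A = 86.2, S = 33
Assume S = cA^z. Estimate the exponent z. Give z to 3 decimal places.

0.277

Taking logs: ln S = ln c + z ln A, so z = (ln S₂ − ln S₁)/(ln A₂ − ln A₁).
z = ln(33/14) / ln(86.2/3.88) = ln(2.357) / ln(22.22) = 0.8575 / 3.1008 = 0.2765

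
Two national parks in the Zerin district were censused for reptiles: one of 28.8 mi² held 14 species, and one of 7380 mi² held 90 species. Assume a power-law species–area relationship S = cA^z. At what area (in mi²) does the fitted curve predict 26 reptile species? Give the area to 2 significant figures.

z = ln(90/14) / ln(7380/28.8) = 1.8608 / 5.5462 = 0.3355
c = 14 / 28.8^0.3355 = 14 / 3.088 = 4.534
A = (26/4.534)^(1/0.3355) ⇒ ln A = ln(5.734)/0.3355 = 5.2055
A = e^5.2055 ≈ 182.3 mi²

180 mi²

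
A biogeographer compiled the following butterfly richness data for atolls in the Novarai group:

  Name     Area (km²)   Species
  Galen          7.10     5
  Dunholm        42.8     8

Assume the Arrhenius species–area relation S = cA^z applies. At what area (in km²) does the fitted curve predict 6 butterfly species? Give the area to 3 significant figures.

14.3 km²

z = ln(8/5) / ln(42.8/7.1) = 0.4700 / 1.7964 = 0.2616
c = 5 / 7.1^0.2616 = 5 / 1.67 = 2.994
A = (6/2.994)^(1/0.2616) ⇒ ln A = ln(2.004)/0.2616 = 2.6570
A = e^2.6570 ≈ 14.25 km²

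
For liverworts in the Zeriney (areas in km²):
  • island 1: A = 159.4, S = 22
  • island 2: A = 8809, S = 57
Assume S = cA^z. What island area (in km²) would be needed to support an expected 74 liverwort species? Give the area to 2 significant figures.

z = ln(57/22) / ln(8809/159.4) = 0.9520 / 4.0121 = 0.2373
c = 22 / 159.4^0.2373 = 22 / 3.331 = 6.604
A = (74/6.604)^(1/0.2373) ⇒ ln A = ln(11.21)/0.2373 = 10.1835
A = e^10.1835 ≈ 26464 km²

26000 km²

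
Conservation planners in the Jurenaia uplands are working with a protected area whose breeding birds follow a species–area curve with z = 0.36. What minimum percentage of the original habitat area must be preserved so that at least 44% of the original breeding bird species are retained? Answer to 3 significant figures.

Need (A_new/A_old)^0.36 = 0.44, so A_new/A_old = 0.44^(1/0.36) = 0.44^2.778
ln(A_new/A_old) = ln 0.44 / 0.36 = -0.8210 / 0.36 = -2.2805
A_new/A_old = e^-2.2805 ≈ 0.1022

10.2%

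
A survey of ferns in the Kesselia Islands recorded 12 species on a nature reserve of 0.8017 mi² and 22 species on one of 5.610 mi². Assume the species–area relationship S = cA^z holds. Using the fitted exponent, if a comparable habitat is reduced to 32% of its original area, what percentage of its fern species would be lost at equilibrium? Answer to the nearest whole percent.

30%

z = ln(22/12) / ln(5.61/0.8017) = 0.6061 / 1.9456 = 0.3115
S_new/S_old = (A_new/A_old)^z = 0.32^0.3115 = exp(0.3115 × -1.1394) = 0.7012
Fraction lost = 1 − 0.7012 = 0.2988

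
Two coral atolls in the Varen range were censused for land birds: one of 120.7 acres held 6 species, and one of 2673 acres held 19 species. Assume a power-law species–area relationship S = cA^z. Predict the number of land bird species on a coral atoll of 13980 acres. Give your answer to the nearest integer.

z = ln(19/6) / ln(2673/120.7) = 1.1527 / 3.0976 = 0.3721
c = 6 / 120.7^0.3721 = 6 / 5.952 = 1.008
S₃ = 1.008 × 13980^0.3721 = 1.008 × 34.88 ≈ 35.17

35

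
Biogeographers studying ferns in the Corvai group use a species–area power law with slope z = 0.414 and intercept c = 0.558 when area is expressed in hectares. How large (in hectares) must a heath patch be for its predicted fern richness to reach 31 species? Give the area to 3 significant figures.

16400 hectares

31 = 0.558 × A^0.414  ⇒  A^0.414 = 31/0.558 = 55.56
ln A = ln(55.56) / 0.414 = 4.0174 / 0.414 = 9.7038
A = e^9.7038 ≈ 16380 hectares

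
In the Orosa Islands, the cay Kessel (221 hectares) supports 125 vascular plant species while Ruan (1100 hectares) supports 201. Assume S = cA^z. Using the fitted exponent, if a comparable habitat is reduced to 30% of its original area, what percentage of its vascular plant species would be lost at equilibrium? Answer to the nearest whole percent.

30%

z = ln(201/125) / ln(1100/221) = 0.4750 / 1.6049 = 0.2960
S_new/S_old = (A_new/A_old)^z = 0.3^0.2960 = exp(0.2960 × -1.2040) = 0.7002
Fraction lost = 1 − 0.7002 = 0.2998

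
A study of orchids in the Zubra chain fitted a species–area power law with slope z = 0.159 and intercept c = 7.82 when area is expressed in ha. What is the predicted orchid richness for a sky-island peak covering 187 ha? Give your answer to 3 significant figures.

18.0

S = 7.82 × 187^0.159
ln S = ln 7.82 + 0.159 × ln 187 = 2.0567 + 0.159 × 5.2311 = 2.8884
S = e^2.8884 ≈ 17.97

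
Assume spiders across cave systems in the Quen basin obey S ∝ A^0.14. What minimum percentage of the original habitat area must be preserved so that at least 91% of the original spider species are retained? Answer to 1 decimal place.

Need (A_new/A_old)^0.14 = 0.91, so A_new/A_old = 0.91^(1/0.14) = 0.91^7.143
ln(A_new/A_old) = ln 0.91 / 0.14 = -0.0943 / 0.14 = -0.6736
A_new/A_old = e^-0.6736 ≈ 0.5098

51.0%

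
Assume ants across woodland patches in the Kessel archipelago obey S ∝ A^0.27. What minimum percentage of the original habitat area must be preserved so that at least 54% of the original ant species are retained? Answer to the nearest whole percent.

10%

Need (A_new/A_old)^0.27 = 0.54, so A_new/A_old = 0.54^(1/0.27) = 0.54^3.704
ln(A_new/A_old) = ln 0.54 / 0.27 = -0.6162 / 0.27 = -2.2822
A_new/A_old = e^-2.2822 ≈ 0.1021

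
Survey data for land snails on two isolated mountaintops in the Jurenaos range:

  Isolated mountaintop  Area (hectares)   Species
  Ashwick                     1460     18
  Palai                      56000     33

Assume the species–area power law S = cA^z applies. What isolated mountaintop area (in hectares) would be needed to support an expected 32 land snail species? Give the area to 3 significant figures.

z = ln(33/18) / ln(56000/1460) = 0.6061 / 3.6469 = 0.1662
c = 18 / 1460^0.1662 = 18 / 3.357 = 5.362
A = (32/5.362)^(1/0.1662) ⇒ ln A = ln(5.968)/0.1662 = 10.7480
A = e^10.7480 ≈ 46535 hectares

46500 hectares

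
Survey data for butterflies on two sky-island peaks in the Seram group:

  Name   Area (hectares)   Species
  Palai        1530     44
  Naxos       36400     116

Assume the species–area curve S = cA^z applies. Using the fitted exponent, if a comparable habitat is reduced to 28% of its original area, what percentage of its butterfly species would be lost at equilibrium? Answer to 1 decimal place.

z = ln(116/44) / ln(36400/1530) = 0.9694 / 3.1693 = 0.3059
S_new/S_old = (A_new/A_old)^z = 0.28^0.3059 = exp(0.3059 × -1.2730) = 0.6775
Fraction lost = 1 − 0.6775 = 0.3225

32.3%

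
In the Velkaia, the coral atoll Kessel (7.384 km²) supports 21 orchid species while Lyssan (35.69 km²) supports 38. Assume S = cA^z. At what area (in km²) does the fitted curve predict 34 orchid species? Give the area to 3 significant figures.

z = ln(38/21) / ln(35.69/7.384) = 0.5931 / 1.5756 = 0.3764
c = 21 / 7.384^0.3764 = 21 / 2.122 = 9.894
A = (34/9.894)^(1/0.3764) ⇒ ln A = ln(3.436)/0.3764 = 3.2794
A = e^3.2794 ≈ 26.56 km²

26.6 km²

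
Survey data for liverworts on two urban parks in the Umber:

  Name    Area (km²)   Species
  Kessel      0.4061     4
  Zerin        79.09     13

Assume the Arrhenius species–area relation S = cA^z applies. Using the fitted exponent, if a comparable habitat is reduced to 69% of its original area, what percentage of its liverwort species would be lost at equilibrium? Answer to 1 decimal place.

z = ln(13/4) / ln(79.09/0.4061) = 1.1787 / 5.2717 = 0.2236
S_new/S_old = (A_new/A_old)^z = 0.69^0.2236 = exp(0.2236 × -0.3711) = 0.9204
Fraction lost = 1 − 0.9204 = 0.07961

8.0%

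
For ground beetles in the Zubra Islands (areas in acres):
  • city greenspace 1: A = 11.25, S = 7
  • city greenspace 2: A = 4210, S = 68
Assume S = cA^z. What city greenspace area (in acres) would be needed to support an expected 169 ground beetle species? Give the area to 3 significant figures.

z = ln(68/7) / ln(4210/11.25) = 2.2736 / 5.9248 = 0.3837
c = 7 / 11.25^0.3837 = 7 / 2.531 = 2.765
A = (169/2.765)^(1/0.3837) ⇒ ln A = ln(61.12)/0.3837 = 10.7176
A = e^10.7176 ≈ 45145 acres

45100 acres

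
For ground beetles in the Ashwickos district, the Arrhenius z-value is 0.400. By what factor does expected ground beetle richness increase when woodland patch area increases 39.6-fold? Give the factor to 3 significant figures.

S₂/S₁ = (A₂/A₁)^z = 39.6^0.4
ln(S₂/S₁) = 0.4 × ln 39.6 = 0.4 × 3.6788 = 1.4715
S₂/S₁ = e^1.4715 ≈ 4.356

4.36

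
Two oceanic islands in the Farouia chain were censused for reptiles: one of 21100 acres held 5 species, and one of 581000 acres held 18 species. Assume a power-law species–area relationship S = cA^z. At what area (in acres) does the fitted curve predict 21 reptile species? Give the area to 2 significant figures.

z = ln(18/5) / ln(581000/21100) = 1.2809 / 3.3155 = 0.3863
c = 5 / 21100^0.3863 = 5 / 46.85 = 0.1067
A = (21/0.1067)^(1/0.3863) ⇒ ln A = ln(196.8)/0.3863 = 13.6715
A = e^13.6715 ≈ 865877 acres

870000 acres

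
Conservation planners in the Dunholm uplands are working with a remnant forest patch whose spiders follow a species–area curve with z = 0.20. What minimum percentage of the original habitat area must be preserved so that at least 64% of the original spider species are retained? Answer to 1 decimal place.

Need (A_new/A_old)^0.2 = 0.64, so A_new/A_old = 0.64^(1/0.2) = 0.64^5
ln(A_new/A_old) = ln 0.64 / 0.2 = -0.4463 / 0.2 = -2.2314
A_new/A_old = e^-2.2314 ≈ 0.1074

10.7%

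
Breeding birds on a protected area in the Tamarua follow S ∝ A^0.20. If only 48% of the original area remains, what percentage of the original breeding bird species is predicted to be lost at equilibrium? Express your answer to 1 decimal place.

13.7%

S_new/S_old = (A_new/A_old)^z = 0.48^0.2
= exp(0.2 × ln 0.48) = exp(0.2 × -0.7340) = exp(-0.1468) ≈ 0.8635
Fraction lost = 1 − 0.8635 = 0.1365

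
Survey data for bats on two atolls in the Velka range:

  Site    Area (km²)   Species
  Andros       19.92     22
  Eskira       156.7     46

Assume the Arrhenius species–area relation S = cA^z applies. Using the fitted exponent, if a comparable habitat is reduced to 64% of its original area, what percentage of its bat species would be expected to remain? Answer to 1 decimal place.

85.2%

z = ln(46/22) / ln(156.7/19.92) = 0.7376 / 2.0626 = 0.3576
S_new/S_old = (A_new/A_old)^z = 0.64^0.3576 = exp(0.3576 × -0.4463) = 0.8525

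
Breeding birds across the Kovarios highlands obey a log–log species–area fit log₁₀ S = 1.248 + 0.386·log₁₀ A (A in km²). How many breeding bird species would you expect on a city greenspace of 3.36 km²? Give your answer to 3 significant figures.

S = 17.7 × 3.36^0.386
ln S = ln 17.7 + 0.386 × ln 3.36 = 2.8736 + 0.386 × 1.2119 = 3.3414
S = e^3.3414 ≈ 28.26

28.3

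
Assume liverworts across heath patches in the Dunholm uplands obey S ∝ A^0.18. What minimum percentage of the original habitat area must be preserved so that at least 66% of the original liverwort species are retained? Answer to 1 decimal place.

9.9%

Need (A_new/A_old)^0.18 = 0.66, so A_new/A_old = 0.66^(1/0.18) = 0.66^5.556
ln(A_new/A_old) = ln 0.66 / 0.18 = -0.4155 / 0.18 = -2.3084
A_new/A_old = e^-2.3084 ≈ 0.09942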